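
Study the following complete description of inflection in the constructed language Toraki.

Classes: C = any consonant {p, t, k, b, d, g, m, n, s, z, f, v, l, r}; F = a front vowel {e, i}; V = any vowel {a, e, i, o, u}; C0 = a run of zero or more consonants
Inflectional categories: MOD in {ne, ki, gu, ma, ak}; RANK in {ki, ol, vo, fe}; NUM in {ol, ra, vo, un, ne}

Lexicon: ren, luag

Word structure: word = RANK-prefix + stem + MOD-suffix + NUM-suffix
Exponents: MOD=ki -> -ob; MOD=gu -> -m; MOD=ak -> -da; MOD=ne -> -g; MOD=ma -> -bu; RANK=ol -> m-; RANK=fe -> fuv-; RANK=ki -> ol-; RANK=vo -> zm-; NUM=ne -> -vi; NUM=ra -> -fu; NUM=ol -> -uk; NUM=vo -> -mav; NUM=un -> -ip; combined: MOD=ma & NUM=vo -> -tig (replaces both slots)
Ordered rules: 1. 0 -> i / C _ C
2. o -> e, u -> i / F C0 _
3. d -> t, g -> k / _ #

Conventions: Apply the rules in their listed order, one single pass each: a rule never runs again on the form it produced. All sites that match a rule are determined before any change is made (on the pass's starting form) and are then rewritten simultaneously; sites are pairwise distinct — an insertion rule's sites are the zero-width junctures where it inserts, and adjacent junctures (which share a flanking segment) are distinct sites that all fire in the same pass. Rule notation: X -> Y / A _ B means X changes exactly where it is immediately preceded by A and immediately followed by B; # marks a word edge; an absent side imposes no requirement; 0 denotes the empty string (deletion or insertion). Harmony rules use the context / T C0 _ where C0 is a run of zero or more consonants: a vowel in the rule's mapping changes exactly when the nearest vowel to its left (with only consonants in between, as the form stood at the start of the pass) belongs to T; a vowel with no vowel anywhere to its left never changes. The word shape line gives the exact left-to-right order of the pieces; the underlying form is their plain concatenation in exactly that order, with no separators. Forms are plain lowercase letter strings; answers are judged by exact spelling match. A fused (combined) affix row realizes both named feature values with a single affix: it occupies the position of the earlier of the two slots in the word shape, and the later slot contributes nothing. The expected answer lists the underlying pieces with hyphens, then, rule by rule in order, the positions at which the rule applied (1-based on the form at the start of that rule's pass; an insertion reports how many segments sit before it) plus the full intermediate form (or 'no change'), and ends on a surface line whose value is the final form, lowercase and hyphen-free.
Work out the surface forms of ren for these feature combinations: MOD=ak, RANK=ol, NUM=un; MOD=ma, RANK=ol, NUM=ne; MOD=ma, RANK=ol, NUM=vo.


cell MOD=ak, RANK=ol, NUM=un:
underlying: m-ren-da-ip
1. 0 -> i / C _ C: inserts after position(s) 1, 4: mirenidaip
2. o -> e, u -> i / F C0 _: no change
3. d -> t, g -> k / _ #: no change
surface: mirenidaip

cell MOD=ma, RANK=ol, NUM=ne:
underlying: m-ren-bu-vi
1. 0 -> i / C _ C: inserts after position(s) 1, 4: mirenibuvi
2. o -> e, u -> i / F C0 _: fires at position(s) 8: mirenibivi
3. d -> t, g -> k / _ #: no change
surface: mirenibivi

cell MOD=ma, RANK=ol, NUM=vo:
underlying: m-ren-tig
1. 0 -> i / C _ C: inserts after position(s) 1, 4: mirenitig
2. o -> e, u -> i / F C0 _: no change
3. d -> t, g -> k / _ #: fires at position(s) 9: mirenitik
surface: mirenitik


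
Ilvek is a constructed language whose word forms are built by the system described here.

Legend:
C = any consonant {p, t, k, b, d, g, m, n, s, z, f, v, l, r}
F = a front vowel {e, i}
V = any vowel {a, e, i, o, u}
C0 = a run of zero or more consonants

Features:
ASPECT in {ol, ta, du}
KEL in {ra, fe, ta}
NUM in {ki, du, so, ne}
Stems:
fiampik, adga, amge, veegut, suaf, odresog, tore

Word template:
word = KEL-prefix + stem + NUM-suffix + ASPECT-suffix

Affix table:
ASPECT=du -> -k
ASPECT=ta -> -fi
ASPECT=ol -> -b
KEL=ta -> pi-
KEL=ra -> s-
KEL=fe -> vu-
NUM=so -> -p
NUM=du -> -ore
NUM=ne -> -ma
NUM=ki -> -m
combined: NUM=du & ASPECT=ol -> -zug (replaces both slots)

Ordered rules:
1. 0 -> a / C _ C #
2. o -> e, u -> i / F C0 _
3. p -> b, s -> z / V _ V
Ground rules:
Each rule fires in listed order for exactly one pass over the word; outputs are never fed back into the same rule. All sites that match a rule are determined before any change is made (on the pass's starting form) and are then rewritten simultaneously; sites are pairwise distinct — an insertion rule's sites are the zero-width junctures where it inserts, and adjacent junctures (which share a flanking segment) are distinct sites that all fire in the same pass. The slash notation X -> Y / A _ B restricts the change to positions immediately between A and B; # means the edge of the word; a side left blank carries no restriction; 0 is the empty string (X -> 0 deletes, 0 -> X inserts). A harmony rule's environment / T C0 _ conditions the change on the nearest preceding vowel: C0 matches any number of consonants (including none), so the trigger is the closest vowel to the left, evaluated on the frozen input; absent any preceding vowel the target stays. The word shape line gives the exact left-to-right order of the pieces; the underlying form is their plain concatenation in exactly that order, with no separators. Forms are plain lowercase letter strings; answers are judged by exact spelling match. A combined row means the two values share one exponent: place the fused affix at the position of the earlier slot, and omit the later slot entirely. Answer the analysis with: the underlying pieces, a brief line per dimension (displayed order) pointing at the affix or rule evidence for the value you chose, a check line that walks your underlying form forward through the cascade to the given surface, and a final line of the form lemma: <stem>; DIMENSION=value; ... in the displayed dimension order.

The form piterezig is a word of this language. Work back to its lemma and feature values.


underlying: pi-tore-zug
ASPECT=ol - signalled by the combined affix row
KEL=ta - signalled by the affix pi-
NUM=du - signalled by the combined affix row
check: pitorezug -> pitorezug -> piterezig -> piterezig
lemma: tore; ASPECT=ol; KEL=ta; NUM=du


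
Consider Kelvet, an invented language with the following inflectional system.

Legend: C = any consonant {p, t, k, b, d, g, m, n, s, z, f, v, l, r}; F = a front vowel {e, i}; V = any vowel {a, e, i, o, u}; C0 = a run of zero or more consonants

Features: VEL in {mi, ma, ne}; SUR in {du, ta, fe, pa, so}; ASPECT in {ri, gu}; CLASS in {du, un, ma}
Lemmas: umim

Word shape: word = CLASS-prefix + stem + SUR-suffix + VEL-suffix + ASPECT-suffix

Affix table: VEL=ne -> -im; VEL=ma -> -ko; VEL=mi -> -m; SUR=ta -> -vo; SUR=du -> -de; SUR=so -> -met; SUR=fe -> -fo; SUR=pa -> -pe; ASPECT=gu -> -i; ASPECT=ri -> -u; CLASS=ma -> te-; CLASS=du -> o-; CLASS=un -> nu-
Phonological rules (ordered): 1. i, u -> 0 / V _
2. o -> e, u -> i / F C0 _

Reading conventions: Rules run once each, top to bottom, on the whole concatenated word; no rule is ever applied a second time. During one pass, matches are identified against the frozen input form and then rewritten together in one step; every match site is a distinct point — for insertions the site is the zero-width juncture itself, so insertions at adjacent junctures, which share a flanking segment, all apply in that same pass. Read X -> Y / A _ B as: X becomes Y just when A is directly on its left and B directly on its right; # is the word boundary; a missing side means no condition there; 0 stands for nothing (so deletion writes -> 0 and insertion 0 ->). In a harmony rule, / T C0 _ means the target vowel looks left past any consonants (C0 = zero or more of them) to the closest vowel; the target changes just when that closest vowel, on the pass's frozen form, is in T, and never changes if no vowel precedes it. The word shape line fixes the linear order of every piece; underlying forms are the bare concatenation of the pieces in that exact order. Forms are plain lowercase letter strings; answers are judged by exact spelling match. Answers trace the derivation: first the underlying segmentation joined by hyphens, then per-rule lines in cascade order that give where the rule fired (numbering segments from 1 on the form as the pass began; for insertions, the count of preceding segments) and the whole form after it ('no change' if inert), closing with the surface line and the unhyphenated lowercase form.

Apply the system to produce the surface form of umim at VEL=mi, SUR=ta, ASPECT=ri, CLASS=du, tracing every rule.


underlying: o-umim-vo-m-u
1. i, u -> 0 / V _: fires at position(s) 2: omimvomu
2. o -> e, u -> i / F C0 _: fires at position(s) 6: omimvemu
surface: omimvemu


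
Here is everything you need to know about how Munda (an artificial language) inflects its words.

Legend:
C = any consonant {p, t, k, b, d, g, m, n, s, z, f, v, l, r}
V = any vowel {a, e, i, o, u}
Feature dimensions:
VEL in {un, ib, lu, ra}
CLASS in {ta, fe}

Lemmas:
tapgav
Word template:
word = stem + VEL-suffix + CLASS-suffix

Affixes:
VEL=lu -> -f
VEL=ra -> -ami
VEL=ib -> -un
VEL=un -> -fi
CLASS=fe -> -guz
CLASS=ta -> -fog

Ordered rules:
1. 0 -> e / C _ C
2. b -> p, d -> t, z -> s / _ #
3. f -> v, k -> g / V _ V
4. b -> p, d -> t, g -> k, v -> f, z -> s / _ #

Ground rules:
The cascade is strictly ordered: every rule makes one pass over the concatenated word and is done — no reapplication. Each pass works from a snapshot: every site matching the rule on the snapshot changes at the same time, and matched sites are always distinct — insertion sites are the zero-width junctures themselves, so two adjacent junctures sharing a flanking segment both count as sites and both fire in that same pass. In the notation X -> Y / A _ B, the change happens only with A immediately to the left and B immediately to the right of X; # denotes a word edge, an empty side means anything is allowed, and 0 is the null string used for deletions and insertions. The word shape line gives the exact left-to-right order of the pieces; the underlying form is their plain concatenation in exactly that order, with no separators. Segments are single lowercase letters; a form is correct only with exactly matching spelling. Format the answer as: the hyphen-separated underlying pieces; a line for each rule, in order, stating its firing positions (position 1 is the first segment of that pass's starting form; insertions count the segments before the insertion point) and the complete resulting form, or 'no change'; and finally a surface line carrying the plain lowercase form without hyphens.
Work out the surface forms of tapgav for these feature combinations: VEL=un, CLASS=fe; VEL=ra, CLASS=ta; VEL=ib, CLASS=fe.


cell VEL=un, CLASS=fe:
underlying: tapgav-fi-guz
1. 0 -> e / C _ C: inserts after position(s) 3, 6: tapegavefiguz
2. b -> p, d -> t, z -> s / _ #: fires at position(s) 13: tapegavefigus
3. f -> v, k -> g / V _ V: fires at position(s) 9: tapegavevigus
4. b -> p, d -> t, g -> k, v -> f, z -> s / _ #: no change
surface: tapegavevigus

cell VEL=ra, CLASS=ta:
underlying: tapgav-ami-fog
1. 0 -> e / C _ C: inserts after position(s) 3: tapegavamifog
2. b -> p, d -> t, z -> s / _ #: no change
3. f -> v, k -> g / V _ V: fires at position(s) 11: tapegavamivog
4. b -> p, d -> t, g -> k, v -> f, z -> s / _ #: fires at position(s) 13: tapegavamivok
surface: tapegavamivok

cell VEL=ib, CLASS=fe:
underlying: tapgav-un-guz
1. 0 -> e / C _ C: inserts after position(s) 3, 8: tapegavuneguz
2. b -> p, d -> t, z -> s / _ #: fires at position(s) 13: tapegavunegus
3. f -> v, k -> g / V _ V: no change
4. b -> p, d -> t, g -> k, v -> f, z -> s / _ #: no change
surface: tapegavunegus


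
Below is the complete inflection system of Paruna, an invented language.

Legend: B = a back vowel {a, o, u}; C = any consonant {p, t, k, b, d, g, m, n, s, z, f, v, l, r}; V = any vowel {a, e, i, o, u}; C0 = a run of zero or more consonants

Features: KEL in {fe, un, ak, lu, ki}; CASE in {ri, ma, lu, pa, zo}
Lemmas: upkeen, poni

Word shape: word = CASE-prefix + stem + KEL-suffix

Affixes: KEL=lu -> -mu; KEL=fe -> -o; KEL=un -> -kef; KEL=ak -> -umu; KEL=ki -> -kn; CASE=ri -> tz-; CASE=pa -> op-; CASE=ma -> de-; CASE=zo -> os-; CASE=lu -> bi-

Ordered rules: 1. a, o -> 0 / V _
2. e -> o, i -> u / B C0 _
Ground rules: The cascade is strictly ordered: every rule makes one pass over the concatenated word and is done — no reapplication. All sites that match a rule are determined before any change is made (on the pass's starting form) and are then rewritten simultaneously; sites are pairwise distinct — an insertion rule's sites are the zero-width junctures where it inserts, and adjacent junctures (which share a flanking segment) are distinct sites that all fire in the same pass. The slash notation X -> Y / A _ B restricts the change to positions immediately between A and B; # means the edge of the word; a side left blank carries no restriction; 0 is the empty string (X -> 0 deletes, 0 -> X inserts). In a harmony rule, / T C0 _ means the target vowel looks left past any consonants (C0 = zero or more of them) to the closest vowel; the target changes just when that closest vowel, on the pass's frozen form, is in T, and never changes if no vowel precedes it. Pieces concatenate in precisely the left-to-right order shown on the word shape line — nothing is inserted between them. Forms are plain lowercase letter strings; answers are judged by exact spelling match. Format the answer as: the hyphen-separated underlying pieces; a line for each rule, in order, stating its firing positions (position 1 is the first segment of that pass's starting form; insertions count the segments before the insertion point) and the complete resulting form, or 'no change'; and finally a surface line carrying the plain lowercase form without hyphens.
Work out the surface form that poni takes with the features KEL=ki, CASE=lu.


underlying: bi-poni-kn
1. a, o -> 0 / V _: no change
2. e -> o, i -> u / B C0 _: fires at position(s) 6: biponukn
surface: biponukn


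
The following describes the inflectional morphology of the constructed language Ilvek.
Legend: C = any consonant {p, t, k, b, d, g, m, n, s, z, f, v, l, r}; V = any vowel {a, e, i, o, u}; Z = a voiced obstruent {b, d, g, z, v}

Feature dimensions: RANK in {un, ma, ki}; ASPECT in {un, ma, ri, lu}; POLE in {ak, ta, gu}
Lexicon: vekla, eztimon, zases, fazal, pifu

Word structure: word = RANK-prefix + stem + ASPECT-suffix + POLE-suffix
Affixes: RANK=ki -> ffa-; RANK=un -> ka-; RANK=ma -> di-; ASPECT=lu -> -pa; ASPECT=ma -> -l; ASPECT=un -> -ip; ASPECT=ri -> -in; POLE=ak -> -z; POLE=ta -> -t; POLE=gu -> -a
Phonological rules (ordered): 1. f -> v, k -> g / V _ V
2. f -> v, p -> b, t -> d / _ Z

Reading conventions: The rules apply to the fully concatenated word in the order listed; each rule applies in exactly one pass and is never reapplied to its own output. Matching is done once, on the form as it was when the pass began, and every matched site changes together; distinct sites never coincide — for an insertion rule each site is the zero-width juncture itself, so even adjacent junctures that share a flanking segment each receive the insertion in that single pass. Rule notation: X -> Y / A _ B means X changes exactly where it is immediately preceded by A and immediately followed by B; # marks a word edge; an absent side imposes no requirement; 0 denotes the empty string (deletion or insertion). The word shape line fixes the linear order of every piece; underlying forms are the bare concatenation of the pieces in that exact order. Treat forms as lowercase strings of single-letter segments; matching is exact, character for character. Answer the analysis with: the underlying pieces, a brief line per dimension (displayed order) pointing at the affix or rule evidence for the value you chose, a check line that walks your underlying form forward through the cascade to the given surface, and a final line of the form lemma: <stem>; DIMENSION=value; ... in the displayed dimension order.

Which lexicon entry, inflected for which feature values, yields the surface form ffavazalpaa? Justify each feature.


underlying: ffa-fazal-pa-a
RANK=ki - signalled by the affix ffa-
ASPECT=lu - signalled by the affix -pa
POLE=gu - signalled by the affix -a
check: ffafazalpaa -> ffavazalpaa -> ffavazalpaa
lemma: fazal; RANK=ki; ASPECT=lu; POLE=gu


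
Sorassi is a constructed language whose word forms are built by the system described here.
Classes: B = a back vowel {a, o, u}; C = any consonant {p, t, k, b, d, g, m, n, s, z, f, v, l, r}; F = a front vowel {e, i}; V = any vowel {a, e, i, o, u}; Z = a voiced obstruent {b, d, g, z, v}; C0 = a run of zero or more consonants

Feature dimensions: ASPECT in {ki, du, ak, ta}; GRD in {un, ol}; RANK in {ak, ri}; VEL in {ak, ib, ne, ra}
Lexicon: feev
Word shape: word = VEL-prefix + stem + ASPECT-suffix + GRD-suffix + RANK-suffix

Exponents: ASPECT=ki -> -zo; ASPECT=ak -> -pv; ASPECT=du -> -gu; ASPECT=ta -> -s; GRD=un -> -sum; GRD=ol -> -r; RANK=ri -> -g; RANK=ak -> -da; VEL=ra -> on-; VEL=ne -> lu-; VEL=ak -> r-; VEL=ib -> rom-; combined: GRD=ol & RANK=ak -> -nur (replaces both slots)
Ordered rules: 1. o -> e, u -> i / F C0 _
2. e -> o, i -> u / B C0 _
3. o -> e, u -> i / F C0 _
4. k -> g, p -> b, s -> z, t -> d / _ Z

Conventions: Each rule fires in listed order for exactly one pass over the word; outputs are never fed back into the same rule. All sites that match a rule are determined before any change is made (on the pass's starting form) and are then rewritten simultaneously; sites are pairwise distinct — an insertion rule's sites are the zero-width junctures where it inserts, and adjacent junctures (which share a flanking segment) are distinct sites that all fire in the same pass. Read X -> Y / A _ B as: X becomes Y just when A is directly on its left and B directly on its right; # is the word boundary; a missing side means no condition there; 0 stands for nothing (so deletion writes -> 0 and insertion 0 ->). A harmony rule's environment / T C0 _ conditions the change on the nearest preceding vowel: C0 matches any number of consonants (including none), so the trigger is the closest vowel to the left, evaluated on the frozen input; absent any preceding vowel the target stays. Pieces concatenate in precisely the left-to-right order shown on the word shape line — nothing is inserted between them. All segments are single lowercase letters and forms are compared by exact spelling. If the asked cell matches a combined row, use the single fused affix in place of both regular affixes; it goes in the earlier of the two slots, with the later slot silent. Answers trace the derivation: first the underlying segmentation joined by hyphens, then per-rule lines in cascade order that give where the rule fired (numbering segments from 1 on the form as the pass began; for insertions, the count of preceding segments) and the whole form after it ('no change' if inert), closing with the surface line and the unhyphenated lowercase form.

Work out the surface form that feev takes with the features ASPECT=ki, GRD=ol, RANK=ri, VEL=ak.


underlying: r-feev-zo-r-g
1. o -> e, u -> i / F C0 _: fires at position(s) 7: rfeevzerg
2. e -> o, i -> u / B C0 _: no change
3. o -> e, u -> i / F C0 _: no change
4. k -> g, p -> b, s -> z, t -> d / _ Z: no change
surface: rfeevzerg


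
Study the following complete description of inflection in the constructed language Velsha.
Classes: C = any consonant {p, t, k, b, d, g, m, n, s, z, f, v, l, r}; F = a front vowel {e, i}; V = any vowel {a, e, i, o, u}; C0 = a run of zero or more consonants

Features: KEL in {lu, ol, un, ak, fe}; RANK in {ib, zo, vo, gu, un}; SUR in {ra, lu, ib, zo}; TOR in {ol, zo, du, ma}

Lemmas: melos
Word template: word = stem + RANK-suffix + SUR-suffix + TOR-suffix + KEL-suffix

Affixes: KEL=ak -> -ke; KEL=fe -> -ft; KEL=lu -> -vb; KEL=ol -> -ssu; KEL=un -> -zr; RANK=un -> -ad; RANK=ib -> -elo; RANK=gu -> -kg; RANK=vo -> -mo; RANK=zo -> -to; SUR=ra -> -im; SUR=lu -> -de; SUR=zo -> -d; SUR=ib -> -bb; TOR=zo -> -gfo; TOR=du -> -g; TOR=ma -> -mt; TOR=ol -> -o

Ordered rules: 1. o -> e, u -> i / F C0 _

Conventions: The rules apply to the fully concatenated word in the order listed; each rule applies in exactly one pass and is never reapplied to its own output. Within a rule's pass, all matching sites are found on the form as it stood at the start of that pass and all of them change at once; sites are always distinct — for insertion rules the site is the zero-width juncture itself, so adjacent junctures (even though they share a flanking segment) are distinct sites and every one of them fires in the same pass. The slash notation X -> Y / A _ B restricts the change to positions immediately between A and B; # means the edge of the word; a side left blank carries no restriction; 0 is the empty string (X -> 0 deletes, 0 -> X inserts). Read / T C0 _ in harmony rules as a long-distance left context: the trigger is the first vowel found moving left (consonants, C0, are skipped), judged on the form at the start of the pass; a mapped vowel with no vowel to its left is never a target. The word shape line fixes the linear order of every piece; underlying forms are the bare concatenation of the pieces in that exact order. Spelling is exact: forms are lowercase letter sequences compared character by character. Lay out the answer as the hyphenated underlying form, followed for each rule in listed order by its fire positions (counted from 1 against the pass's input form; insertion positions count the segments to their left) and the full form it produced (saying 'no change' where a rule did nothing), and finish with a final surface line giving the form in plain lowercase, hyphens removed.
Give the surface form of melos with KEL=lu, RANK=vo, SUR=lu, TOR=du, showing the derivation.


underlying: melos-mo-de-g-vb
1. o -> e, u -> i / F C0 _: fires at position(s) 4: melesmodegvb
surface: melesmodegvb


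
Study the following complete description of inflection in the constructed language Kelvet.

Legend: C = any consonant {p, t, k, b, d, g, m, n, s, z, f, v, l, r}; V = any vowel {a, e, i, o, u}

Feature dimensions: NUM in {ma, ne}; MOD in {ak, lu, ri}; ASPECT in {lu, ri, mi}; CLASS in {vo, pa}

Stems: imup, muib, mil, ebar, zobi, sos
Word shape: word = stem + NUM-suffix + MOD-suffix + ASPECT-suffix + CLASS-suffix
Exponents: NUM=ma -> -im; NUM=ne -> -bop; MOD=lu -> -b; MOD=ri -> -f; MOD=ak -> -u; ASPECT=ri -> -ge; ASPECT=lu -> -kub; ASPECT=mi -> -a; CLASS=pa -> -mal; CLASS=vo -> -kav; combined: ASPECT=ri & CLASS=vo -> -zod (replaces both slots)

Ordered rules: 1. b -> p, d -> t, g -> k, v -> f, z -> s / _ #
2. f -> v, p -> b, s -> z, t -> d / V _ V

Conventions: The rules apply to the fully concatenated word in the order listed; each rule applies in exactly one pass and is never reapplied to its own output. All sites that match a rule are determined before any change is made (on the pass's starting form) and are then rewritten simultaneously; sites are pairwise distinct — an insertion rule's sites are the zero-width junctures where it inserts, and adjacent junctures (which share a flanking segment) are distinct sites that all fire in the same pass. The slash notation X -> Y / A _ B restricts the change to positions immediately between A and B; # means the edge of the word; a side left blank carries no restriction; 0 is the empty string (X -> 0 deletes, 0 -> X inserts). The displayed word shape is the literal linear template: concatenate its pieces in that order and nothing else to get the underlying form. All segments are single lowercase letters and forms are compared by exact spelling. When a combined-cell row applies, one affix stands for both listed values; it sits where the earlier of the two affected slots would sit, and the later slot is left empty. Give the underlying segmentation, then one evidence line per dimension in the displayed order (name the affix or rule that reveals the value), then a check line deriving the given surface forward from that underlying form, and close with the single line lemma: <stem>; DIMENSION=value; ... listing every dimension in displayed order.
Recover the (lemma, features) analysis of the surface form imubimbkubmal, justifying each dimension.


underlying: imup-im-b-kub-mal
NUM=ma - signalled by the affix -im
MOD=lu - signalled by the affix -b
ASPECT=lu - signalled by the affix -kub
CLASS=pa - signalled by the affix -mal
check: imupimbkubmal -> imupimbkubmal -> imubimbkubmal
lemma: imup; NUM=ma; MOD=lu; ASPECT=lu; CLASS=pa


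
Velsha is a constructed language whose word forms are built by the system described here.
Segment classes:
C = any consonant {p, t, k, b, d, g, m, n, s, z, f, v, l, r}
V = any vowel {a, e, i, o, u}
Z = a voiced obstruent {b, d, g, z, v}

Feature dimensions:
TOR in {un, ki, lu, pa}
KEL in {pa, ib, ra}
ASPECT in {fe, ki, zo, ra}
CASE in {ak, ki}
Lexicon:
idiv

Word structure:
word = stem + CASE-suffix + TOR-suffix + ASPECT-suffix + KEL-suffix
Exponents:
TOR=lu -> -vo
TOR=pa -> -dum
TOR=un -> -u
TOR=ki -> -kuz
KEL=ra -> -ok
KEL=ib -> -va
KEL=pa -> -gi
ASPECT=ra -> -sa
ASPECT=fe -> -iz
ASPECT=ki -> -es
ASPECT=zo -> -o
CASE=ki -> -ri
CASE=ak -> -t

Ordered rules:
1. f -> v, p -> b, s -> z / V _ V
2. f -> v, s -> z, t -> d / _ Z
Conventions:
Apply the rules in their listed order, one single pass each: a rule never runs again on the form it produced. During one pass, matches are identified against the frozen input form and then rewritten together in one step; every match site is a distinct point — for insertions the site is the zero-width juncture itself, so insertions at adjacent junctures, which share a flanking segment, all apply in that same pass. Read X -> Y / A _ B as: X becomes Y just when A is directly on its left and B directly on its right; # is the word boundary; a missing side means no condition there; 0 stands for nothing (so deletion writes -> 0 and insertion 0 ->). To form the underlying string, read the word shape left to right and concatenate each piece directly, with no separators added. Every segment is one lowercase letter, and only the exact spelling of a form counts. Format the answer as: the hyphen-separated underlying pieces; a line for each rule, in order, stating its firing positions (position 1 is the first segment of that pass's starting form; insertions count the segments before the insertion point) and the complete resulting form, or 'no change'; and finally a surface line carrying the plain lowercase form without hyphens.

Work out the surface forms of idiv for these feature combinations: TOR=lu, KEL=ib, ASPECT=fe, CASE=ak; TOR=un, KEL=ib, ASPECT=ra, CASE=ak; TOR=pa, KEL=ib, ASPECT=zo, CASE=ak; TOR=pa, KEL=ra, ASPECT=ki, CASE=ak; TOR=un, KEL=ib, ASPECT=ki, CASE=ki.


cell TOR=lu, KEL=ib, ASPECT=fe, CASE=ak:
underlying: idiv-t-vo-iz-va
1. f -> v, p -> b, s -> z / V _ V: no change
2. f -> v, s -> z, t -> d / _ Z: fires at position(s) 5: idivdvoizva
surface: idivdvoizva

cell TOR=un, KEL=ib, ASPECT=ra, CASE=ak:
underlying: idiv-t-u-sa-va
1. f -> v, p -> b, s -> z / V _ V: fires at position(s) 7: idivtuzava
2. f -> v, s -> z, t -> d / _ Z: no change
surface: idivtuzava

cell TOR=pa, KEL=ib, ASPECT=zo, CASE=ak:
underlying: idiv-t-dum-o-va
1. f -> v, p -> b, s -> z / V _ V: no change
2. f -> v, s -> z, t -> d / _ Z: fires at position(s) 5: idivddumova
surface: idivddumova

cell TOR=pa, KEL=ra, ASPECT=ki, CASE=ak:
underlying: idiv-t-dum-es-ok
1. f -> v, p -> b, s -> z / V _ V: fires at position(s) 10: idivtdumezok
2. f -> v, s -> z, t -> d / _ Z: fires at position(s) 5: idivddumezok
surface: idivddumezok

cell TOR=un, KEL=ib, ASPECT=ki, CASE=ki:
underlying: idiv-ri-u-es-va
1. f -> v, p -> b, s -> z / V _ V: no change
2. f -> v, s -> z, t -> d / _ Z: fires at position(s) 9: idivriuezva
surface: idivriuezva


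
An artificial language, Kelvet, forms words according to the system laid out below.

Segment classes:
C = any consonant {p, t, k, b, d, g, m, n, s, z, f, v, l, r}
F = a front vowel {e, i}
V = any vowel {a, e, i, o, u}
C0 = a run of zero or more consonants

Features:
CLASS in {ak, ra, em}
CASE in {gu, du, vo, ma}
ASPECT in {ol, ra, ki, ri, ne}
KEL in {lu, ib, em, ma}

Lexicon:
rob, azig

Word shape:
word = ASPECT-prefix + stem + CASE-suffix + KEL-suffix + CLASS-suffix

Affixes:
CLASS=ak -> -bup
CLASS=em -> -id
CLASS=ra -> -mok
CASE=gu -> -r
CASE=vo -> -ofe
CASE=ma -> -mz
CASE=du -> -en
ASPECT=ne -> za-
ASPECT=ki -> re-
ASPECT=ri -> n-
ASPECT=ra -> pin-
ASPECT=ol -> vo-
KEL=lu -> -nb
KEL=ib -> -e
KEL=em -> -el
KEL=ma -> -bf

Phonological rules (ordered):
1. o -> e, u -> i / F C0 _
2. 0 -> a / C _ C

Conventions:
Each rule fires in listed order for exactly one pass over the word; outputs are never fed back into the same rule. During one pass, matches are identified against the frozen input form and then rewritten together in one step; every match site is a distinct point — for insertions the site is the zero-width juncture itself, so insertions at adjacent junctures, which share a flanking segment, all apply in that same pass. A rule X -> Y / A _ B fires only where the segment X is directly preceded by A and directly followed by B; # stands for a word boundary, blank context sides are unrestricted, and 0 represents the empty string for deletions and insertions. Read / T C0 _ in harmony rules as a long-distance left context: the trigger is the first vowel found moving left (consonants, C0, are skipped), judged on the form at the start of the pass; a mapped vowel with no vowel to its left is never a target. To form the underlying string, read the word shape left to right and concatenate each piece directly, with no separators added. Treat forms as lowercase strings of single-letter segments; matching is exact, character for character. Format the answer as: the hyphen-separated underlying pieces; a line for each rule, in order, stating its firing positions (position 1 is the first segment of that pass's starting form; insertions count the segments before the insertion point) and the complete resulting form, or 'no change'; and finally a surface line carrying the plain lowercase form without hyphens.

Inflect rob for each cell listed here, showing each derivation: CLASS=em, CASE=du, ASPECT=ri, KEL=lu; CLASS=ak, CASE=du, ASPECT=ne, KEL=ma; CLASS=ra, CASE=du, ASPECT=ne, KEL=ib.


cell CLASS=em, CASE=du, ASPECT=ri, KEL=lu:
underlying: n-rob-en-nb-id
1. o -> e, u -> i / F C0 _: no change
2. 0 -> a / C _ C: inserts after position(s) 1, 6, 7: narobenanabid
surface: narobenanabid

cell CLASS=ak, CASE=du, ASPECT=ne, KEL=ma:
underlying: za-rob-en-bf-bup
1. o -> e, u -> i / F C0 _: fires at position(s) 11: zarobenbfbip
2. 0 -> a / C _ C: inserts after position(s) 7, 8, 9: zarobenabafabip
surface: zarobenabafabip

cell CLASS=ra, CASE=du, ASPECT=ne, KEL=ib:
underlying: za-rob-en-e-mok
1. o -> e, u -> i / F C0 _: fires at position(s) 10: zarobenemek
2. 0 -> a / C _ C: no change
surface: zarobenemek


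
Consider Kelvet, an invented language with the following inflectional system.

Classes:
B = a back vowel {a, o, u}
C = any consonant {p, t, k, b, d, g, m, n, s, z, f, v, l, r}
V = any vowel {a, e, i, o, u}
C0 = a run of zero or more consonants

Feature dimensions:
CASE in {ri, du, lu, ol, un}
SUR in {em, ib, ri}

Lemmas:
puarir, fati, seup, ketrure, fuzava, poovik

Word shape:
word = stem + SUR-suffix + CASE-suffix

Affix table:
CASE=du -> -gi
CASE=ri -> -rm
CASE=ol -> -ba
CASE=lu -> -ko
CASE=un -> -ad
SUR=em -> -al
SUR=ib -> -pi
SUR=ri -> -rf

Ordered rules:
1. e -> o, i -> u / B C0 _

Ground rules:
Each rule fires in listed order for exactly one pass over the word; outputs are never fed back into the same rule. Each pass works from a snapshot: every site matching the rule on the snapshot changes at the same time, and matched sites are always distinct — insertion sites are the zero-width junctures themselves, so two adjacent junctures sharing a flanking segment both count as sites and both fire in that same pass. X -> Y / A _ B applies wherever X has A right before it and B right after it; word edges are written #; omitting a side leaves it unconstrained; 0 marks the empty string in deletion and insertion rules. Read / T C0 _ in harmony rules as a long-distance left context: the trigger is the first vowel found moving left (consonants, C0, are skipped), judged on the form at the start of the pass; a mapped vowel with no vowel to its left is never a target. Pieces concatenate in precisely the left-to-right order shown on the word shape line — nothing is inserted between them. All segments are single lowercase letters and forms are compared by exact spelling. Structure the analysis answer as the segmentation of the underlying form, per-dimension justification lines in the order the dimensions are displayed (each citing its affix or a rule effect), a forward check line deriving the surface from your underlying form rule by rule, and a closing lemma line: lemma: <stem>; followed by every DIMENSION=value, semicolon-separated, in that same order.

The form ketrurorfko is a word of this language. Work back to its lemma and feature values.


underlying: ketrure-rf-ko
CASE=lu - signalled by the affix -ko
SUR=ri - signalled by the affix -rf
check: ketrurerfko -> ketrurorfko
lemma: ketrure; CASE=lu; SUR=ri


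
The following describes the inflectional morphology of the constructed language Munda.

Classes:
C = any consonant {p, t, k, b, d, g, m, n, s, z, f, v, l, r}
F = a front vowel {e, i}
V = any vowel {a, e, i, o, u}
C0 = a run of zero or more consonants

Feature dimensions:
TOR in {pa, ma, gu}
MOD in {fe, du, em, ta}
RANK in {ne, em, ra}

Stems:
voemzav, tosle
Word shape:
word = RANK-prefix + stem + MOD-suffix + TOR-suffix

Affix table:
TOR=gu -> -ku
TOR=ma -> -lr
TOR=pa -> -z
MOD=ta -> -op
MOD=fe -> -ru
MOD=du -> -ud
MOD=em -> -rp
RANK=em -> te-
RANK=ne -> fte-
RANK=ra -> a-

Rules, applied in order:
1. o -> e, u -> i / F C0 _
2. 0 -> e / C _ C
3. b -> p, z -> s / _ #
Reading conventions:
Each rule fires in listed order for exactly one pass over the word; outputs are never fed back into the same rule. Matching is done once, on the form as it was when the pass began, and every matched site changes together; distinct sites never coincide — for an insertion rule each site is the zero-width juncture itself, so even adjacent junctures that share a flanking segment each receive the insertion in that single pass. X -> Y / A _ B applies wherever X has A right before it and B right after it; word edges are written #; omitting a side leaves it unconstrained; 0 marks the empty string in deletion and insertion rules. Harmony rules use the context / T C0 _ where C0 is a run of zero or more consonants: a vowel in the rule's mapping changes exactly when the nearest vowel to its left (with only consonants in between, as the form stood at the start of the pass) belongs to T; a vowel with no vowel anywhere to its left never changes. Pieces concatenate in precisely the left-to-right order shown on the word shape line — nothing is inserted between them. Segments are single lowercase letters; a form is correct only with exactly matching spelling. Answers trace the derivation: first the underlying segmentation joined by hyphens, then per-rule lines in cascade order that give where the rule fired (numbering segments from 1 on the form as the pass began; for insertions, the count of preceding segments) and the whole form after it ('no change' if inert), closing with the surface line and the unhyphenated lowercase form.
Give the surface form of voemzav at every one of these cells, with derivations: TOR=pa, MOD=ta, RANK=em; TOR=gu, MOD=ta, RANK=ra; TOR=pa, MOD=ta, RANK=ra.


cell TOR=pa, MOD=ta, RANK=em:
underlying: te-voemzav-op-z
1. o -> e, u -> i / F C0 _: fires at position(s) 4: teveemzavopz
2. 0 -> e / C _ C: inserts after position(s) 6, 11: teveemezavopez
3. b -> p, z -> s / _ #: fires at position(s) 14: teveemezavopes
surface: teveemezavopes

cell TOR=gu, MOD=ta, RANK=ra:
underlying: a-voemzav-op-ku
1. o -> e, u -> i / F C0 _: no change
2. 0 -> e / C _ C: inserts after position(s) 5, 10: avoemezavopeku
3. b -> p, z -> s / _ #: no change
surface: avoemezavopeku

cell TOR=pa, MOD=ta, RANK=ra:
underlying: a-voemzav-op-z
1. o -> e, u -> i / F C0 _: no change
2. 0 -> e / C _ C: inserts after position(s) 5, 10: avoemezavopez
3. b -> p, z -> s / _ #: fires at position(s) 13: avoemezavopes
surface: avoemezavopes


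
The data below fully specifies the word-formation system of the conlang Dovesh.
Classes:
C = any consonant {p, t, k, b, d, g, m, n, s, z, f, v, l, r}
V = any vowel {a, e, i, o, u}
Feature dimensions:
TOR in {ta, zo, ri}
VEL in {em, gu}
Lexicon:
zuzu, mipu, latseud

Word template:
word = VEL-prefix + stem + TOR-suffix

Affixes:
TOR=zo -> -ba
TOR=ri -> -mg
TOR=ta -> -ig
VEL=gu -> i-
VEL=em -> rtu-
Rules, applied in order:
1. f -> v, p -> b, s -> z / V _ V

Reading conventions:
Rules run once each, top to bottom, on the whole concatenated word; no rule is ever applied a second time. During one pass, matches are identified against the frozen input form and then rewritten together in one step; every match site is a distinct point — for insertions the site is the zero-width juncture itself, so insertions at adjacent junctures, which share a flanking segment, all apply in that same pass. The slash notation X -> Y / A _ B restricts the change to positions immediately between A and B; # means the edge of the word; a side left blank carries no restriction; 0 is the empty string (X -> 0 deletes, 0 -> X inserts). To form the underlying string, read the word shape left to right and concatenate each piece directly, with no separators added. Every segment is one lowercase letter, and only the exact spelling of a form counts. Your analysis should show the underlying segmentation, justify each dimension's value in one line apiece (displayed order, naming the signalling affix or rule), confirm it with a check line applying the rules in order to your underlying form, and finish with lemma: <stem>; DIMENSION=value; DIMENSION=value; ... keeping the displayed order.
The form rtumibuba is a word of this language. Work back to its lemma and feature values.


underlying: rtu-mipu-ba
TOR=zo - signalled by the affix -ba
VEL=em - signalled by the affix rtu-
check: rtumipuba -> rtumibuba
lemma: mipu; TOR=zo; VEL=em


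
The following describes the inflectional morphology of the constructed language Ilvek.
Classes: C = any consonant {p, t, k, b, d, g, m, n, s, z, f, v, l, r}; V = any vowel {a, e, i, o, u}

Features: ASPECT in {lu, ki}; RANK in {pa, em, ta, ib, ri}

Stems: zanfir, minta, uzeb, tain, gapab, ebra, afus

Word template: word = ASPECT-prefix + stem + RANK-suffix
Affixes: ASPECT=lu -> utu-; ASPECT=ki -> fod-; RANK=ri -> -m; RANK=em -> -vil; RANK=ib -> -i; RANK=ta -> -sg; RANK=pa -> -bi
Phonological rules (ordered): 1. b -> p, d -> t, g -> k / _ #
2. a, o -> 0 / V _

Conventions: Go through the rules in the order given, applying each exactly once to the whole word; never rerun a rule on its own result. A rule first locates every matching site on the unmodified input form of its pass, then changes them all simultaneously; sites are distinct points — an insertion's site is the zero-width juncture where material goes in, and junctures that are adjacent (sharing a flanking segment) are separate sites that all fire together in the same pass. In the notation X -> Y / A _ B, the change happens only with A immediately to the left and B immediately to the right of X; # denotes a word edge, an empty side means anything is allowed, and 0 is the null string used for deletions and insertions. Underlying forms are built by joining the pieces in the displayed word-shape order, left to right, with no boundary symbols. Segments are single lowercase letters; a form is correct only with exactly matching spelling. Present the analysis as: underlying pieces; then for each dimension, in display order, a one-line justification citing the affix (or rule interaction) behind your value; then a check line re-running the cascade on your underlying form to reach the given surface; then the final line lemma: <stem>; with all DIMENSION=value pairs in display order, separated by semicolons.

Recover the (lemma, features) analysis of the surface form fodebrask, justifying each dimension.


underlying: fod-ebra-sg
ASPECT=ki - signalled by the affix fod-
RANK=ta - signalled by the affix -sg
check: fodebrasg -> fodebrask -> fodebrask
lemma: ebra; ASPECT=ki; RANK=ta
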